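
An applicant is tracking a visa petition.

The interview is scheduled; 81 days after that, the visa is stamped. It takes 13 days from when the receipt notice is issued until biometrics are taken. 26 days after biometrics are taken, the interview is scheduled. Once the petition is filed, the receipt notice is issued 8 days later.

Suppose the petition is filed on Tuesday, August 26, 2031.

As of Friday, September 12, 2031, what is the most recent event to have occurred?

The petition is filed: Aug 26, 2031.
The receipt notice is issued: Aug 26, 2031 + 8 days = Sep 3, 2031.
Biometrics are taken: Sep 3, 2031 + 13 days = Sep 16, 2031.
The interview is scheduled: Sep 16, 2031 + 26 days = Oct 12, 2031.
The visa is stamped: Oct 12, 2031 + 81 days = Jan 1, 2032.
Sep 12, 2031 falls between when the receipt notice is issued (Sep 3, 2031) and when biometrics are taken (Sep 16, 2031).

The receipt notice is issued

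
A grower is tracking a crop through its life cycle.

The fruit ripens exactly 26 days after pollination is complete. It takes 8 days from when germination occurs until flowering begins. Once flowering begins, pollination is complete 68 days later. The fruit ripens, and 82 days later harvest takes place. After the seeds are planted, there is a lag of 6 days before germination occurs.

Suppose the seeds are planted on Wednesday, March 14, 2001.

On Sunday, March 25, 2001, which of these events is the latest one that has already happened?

Germination occurs

The seeds are planted: Mar 14, 2001.
Germination occurs: Mar 14, 2001 + 6 days = Mar 20, 2001.
Flowering begins: Mar 20, 2001 + 8 days = Mar 28, 2001.
Pollination is complete: Mar 28, 2001 + 68 days = Jun 4, 2001.
The fruit ripens: Jun 4, 2001 + 26 days = Jun 30, 2001.
Harvest takes place: Jun 30, 2001 + 82 days = Sep 20, 2001.
Mar 25, 2001 falls between when germination occurs (Mar 20, 2001) and when flowering begins (Mar 28, 2001).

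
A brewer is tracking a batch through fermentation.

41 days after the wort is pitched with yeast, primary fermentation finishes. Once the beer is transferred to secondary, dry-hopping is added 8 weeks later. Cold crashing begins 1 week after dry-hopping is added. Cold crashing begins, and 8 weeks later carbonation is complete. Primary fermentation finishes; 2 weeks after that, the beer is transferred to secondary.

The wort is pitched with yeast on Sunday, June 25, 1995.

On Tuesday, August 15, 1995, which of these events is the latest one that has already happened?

Primary fermentation finishes

The wort is pitched with yeast: Jun 25, 1995.
Primary fermentation finishes: Jun 25, 1995 + 41 days = Aug 5, 1995.
The beer is transferred to secondary: Aug 5, 1995 + 2 weeks = Aug 19, 1995.
Dry-hopping is added: Aug 19, 1995 + 8 weeks = Oct 14, 1995.
Cold crashing begins: Oct 14, 1995 + 1 week = Oct 21, 1995.
Carbonation is complete: Oct 21, 1995 + 8 weeks = Dec 16, 1995.
Aug 15, 1995 falls between when primary fermentation finishes (Aug 5, 1995) and when the beer is transferred to secondary (Aug 19, 1995).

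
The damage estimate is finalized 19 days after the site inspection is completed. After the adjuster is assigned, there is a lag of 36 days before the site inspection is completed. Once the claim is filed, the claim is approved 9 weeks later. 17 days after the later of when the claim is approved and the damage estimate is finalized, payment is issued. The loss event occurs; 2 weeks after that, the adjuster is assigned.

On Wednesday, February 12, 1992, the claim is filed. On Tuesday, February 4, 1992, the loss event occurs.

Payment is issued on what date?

Saturday, May 2, 1992

The claim is filed: Feb 12, 1992.
The claim is approved: Feb 12, 1992 + 9 weeks = Apr 15, 1992.
The loss event occurs: Feb 4, 1992.
The adjuster is assigned: Feb 4, 1992 + 2 weeks = Feb 18, 1992.
The site inspection is completed: Feb 18, 1992 + 36 days = Mar 25, 1992.
The damage estimate is finalized: Mar 25, 1992 + 19 days = Apr 13, 1992.
Both prerequisites met — the claim is approved (Apr 15, 1992), the damage estimate is finalized (Apr 13, 1992); the later is Apr 15, 1992.
Payment is issued: Apr 15, 1992 + 17 days = May 2, 1992.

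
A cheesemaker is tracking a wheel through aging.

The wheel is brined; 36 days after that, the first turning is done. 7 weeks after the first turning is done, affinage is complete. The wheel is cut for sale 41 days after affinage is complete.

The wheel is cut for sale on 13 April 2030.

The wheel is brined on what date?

The wheel is cut for sale: Apr 13, 2030.
Affinage is complete: Apr 13, 2030 − 41 days = Mar 3, 2030.
The first turning is done: Mar 3, 2030 − 7 weeks = Jan 13, 2030.
The wheel is brined: Jan 13, 2030 − 36 days = Dec 8, 2029.

8 December 2029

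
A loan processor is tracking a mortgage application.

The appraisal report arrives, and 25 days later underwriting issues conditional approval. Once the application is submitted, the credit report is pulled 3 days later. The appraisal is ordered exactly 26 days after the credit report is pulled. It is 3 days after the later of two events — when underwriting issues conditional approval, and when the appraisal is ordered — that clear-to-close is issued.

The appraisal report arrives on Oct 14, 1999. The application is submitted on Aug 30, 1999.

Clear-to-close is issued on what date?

The appraisal report arrives: Oct 14, 1999.
Underwriting issues conditional approval: Oct 14, 1999 + 25 days = Nov 8, 1999.
The application is submitted: Aug 30, 1999.
The credit report is pulled: Aug 30, 1999 + 3 days = Sep 2, 1999.
The appraisal is ordered: Sep 2, 1999 + 26 days = Sep 28, 1999.
Both prerequisites met — underwriting issues conditional approval (Nov 8, 1999), the appraisal is ordered (Sep 28, 1999); the later is Nov 8, 1999.
Clear-to-close is issued: Nov 8, 1999 + 3 days = Nov 11, 1999.

Nov 11, 1999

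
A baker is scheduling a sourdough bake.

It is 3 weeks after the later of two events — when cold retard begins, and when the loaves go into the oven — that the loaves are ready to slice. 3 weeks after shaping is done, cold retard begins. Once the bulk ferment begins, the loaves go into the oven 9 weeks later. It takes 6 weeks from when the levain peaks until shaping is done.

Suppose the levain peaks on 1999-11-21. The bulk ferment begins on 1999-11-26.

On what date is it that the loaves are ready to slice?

The levain peaks: Nov 21, 1999.
Shaping is done: Nov 21, 1999 + 6 weeks = Jan 2, 2000.
Cold retard begins: Jan 2, 2000 + 3 weeks = Jan 23, 2000.
The bulk ferment begins: Nov 26, 1999.
The loaves go into the oven: Nov 26, 1999 + 9 weeks = Jan 28, 2000.
Both prerequisites met — cold retard begins (Jan 23, 2000), the loaves go into the oven (Jan 28, 2000); the later is Jan 28, 2000.
The loaves are ready to slice: Jan 28, 2000 + 3 weeks = Feb 18, 2000.

2000-02-18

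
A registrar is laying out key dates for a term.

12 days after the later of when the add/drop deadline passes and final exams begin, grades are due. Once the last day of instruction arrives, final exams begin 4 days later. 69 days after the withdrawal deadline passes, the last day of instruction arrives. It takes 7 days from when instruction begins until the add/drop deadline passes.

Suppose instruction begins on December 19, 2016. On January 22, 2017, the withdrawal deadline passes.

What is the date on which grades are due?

Instruction begins: Dec 19, 2016.
The add/drop deadline passes: Dec 19, 2016 + 7 days = Dec 26, 2016.
The withdrawal deadline passes: Jan 22, 2017.
The last day of instruction arrives: Jan 22, 2017 + 69 days = Apr 1, 2017.
Final exams begin: Apr 1, 2017 + 4 days = Apr 5, 2017.
Both prerequisites met — the add/drop deadline passes (Dec 26, 2016), final exams begin (Apr 5, 2017); the later is Apr 5, 2017.
Grades are due: Apr 5, 2017 + 12 days = Apr 17, 2017.

April 17, 2017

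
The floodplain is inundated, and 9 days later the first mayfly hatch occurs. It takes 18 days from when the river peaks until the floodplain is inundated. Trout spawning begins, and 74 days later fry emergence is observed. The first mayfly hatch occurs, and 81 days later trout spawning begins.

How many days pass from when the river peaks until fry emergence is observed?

Causal path: the river peaks → the floodplain is inundated → the first mayfly hatch occurs → trout spawning begins → fry emergence is observed.
Total delay along the path: 18 + 9 + 81 + 74 = 182 days.

182 days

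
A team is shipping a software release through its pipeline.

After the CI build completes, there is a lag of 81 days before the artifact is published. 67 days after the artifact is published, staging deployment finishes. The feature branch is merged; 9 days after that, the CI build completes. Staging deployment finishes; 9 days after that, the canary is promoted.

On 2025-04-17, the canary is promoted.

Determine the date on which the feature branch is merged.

The canary is promoted: Apr 17, 2025.
Staging deployment finishes: Apr 17, 2025 − 9 days = Apr 8, 2025.
The artifact is published: Apr 8, 2025 − 67 days = Jan 31, 2025.
The CI build completes: Jan 31, 2025 − 81 days = Nov 11, 2024.
The feature branch is merged: Nov 11, 2024 − 9 days = Nov 2, 2024.

2024-11-02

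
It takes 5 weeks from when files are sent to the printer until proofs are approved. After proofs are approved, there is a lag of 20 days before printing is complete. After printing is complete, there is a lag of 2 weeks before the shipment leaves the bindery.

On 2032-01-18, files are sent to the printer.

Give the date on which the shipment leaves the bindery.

Files are sent to the printer: Jan 18, 2032.
Proofs are approved: Jan 18, 2032 + 5 weeks = Feb 22, 2032.
Printing is complete: Feb 22, 2032 + 20 days = Mar 13, 2032.
The shipment leaves the bindery: Mar 13, 2032 + 2 weeks = Mar 27, 2032.

2032-03-27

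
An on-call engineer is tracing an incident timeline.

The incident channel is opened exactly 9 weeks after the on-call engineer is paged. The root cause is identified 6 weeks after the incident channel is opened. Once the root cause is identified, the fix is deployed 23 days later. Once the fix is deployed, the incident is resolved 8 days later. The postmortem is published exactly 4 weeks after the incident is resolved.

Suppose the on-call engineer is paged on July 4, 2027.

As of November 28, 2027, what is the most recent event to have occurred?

The incident is resolved

The on-call engineer is paged: Jul 4, 2027.
The incident channel is opened: Jul 4, 2027 + 9 weeks = Sep 5, 2027.
The root cause is identified: Sep 5, 2027 + 6 weeks = Oct 17, 2027.
The fix is deployed: Oct 17, 2027 + 23 days = Nov 9, 2027.
The incident is resolved: Nov 9, 2027 + 8 days = Nov 17, 2027.
The postmortem is published: Nov 17, 2027 + 4 weeks = Dec 15, 2027.
Nov 28, 2027 falls between when the incident is resolved (Nov 17, 2027) and when the postmortem is published (Dec 15, 2027).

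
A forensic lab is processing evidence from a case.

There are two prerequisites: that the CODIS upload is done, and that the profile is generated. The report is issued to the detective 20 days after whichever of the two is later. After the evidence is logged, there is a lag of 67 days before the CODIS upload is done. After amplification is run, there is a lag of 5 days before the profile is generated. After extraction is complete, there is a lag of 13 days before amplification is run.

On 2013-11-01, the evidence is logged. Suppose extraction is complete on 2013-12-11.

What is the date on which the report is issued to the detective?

2014-01-27

The evidence is logged: Nov 1, 2013.
The CODIS upload is done: Nov 1, 2013 + 67 days = Jan 7, 2014.
Extraction is complete: Dec 11, 2013.
Amplification is run: Dec 11, 2013 + 13 days = Dec 24, 2013.
The profile is generated: Dec 24, 2013 + 5 days = Dec 29, 2013.
Both prerequisites met — the CODIS upload is done (Jan 7, 2014), the profile is generated (Dec 29, 2013); the later is Jan 7, 2014.
The report is issued to the detective: Jan 7, 2014 + 20 days = Jan 27, 2014.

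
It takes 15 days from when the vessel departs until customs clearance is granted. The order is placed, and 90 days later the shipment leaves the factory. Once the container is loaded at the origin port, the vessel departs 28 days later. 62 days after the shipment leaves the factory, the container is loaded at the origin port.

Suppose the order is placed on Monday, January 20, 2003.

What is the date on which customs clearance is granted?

Sunday, August 3, 2003

The order is placed: Jan 20, 2003.
The shipment leaves the factory: Jan 20, 2003 + 90 days = Apr 20, 2003.
The container is loaded at the origin port: Apr 20, 2003 + 62 days = Jun 21, 2003.
The vessel departs: Jun 21, 2003 + 28 days = Jul 19, 2003.
Customs clearance is granted: Jul 19, 2003 + 15 days = Aug 3, 2003.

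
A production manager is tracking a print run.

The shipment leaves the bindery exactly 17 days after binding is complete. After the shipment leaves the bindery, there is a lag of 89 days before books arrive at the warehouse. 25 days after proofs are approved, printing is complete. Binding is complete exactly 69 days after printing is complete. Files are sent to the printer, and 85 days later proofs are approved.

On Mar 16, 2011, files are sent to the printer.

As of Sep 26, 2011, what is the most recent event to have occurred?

Binding is complete

Files are sent to the printer: Mar 16, 2011.
Proofs are approved: Mar 16, 2011 + 85 days = Jun 9, 2011.
Printing is complete: Jun 9, 2011 + 25 days = Jul 4, 2011.
Binding is complete: Jul 4, 2011 + 69 days = Sep 11, 2011.
The shipment leaves the bindery: Sep 11, 2011 + 17 days = Sep 28, 2011.
Books arrive at the warehouse: Sep 28, 2011 + 89 days = Dec 26, 2011.
Sep 26, 2011 falls between when binding is complete (Sep 11, 2011) and when the shipment leaves the bindery (Sep 28, 2011).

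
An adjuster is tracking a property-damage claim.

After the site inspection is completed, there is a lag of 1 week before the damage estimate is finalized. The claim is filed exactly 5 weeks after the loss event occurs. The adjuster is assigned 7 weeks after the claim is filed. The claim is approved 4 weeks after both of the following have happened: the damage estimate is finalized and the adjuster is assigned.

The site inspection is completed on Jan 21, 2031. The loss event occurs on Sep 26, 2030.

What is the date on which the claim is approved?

The site inspection is completed: Jan 21, 2031.
The damage estimate is finalized: Jan 21, 2031 + 1 week = Jan 28, 2031.
The loss event occurs: Sep 26, 2030.
The claim is filed: Sep 26, 2030 + 5 weeks = Oct 31, 2030.
The adjuster is assigned: Oct 31, 2030 + 7 weeks = Dec 19, 2030.
Both prerequisites met — the damage estimate is finalized (Jan 28, 2031), the adjuster is assigned (Dec 19, 2030); the later is Jan 28, 2031.
The claim is approved: Jan 28, 2031 + 4 weeks = Feb 25, 2031.

Feb 25, 2031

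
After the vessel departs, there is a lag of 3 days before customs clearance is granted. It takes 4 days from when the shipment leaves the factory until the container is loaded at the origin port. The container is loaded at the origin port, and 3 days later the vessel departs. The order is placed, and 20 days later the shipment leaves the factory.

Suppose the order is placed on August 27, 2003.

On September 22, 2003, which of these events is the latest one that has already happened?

The container is loaded at the origin port

The order is placed: Aug 27, 2003.
The shipment leaves the factory: Aug 27, 2003 + 20 days = Sep 16, 2003.
The container is loaded at the origin port: Sep 16, 2003 + 4 days = Sep 20, 2003.
The vessel departs: Sep 20, 2003 + 3 days = Sep 23, 2003.
Customs clearance is granted: Sep 23, 2003 + 3 days = Sep 26, 2003.
Sep 22, 2003 falls between when the container is loaded at the origin port (Sep 20, 2003) and when the vessel departs (Sep 23, 2003).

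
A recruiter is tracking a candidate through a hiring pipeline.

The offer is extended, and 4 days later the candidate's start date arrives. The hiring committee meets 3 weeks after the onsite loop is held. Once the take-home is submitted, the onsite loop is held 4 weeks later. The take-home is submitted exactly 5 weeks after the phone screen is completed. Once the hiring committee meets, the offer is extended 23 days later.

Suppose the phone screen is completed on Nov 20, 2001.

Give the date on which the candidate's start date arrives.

Mar 11, 2002

The phone screen is completed: Nov 20, 2001.
The take-home is submitted: Nov 20, 2001 + 5 weeks = Dec 25, 2001.
The onsite loop is held: Dec 25, 2001 + 4 weeks = Jan 22, 2002.
The hiring committee meets: Jan 22, 2002 + 3 weeks = Feb 12, 2002.
The offer is extended: Feb 12, 2002 + 23 days = Mar 7, 2002.
The candidate's start date arrives: Mar 7, 2002 + 4 days = Mar 11, 2002.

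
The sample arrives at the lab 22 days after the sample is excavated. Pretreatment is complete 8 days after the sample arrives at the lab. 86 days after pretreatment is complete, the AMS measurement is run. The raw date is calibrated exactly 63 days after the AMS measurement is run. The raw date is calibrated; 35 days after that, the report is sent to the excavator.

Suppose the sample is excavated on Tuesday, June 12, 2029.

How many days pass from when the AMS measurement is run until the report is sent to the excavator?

98 days

Causal path: the AMS measurement is run → the raw date is calibrated → the report is sent to the excavator.
Total delay along the path: 63 + 35 = 98 days.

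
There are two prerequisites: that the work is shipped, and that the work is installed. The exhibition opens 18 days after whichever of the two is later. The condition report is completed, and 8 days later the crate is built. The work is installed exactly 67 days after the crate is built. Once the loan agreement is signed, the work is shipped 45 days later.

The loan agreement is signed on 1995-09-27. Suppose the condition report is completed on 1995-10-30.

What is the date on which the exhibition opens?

The loan agreement is signed: Sep 27, 1995.
The work is shipped: Sep 27, 1995 + 45 days = Nov 11, 1995.
The condition report is completed: Oct 30, 1995.
The crate is built: Oct 30, 1995 + 8 days = Nov 7, 1995.
The work is installed: Nov 7, 1995 + 67 days = Jan 13, 1996.
Both prerequisites met — the work is shipped (Nov 11, 1995), the work is installed (Jan 13, 1996); the later is Jan 13, 1996.
The exhibition opens: Jan 13, 1996 + 18 days = Jan 31, 1996.

1996-01-31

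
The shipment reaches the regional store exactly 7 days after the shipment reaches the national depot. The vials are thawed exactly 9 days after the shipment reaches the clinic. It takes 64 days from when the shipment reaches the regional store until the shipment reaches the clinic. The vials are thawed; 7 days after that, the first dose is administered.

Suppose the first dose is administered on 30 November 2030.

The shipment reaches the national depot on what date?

4 September 2030

The first dose is administered: Nov 30, 2030.
The vials are thawed: Nov 30, 2030 − 7 days = Nov 23, 2030.
The shipment reaches the clinic: Nov 23, 2030 − 9 days = Nov 14, 2030.
The shipment reaches the regional store: Nov 14, 2030 − 64 days = Sep 11, 2030.
The shipment reaches the national depot: Sep 11, 2030 − 7 days = Sep 4, 2030.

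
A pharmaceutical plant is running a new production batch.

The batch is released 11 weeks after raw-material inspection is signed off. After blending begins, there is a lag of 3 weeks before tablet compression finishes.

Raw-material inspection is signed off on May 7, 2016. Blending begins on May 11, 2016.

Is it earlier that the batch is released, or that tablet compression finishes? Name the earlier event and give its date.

Raw-material inspection is signed off: May 7, 2016.
The batch is released: May 7, 2016 + 11 weeks = Jul 23, 2016.
Blending begins: May 11, 2016.
Tablet compression finishes: May 11, 2016 + 3 weeks = Jun 1, 2016.
Comparing: the batch is released on Jul 23, 2016 vs tablet compression finishes on Jun 1, 2016. Earlier: tablet compression finishes.

Tablet compression finishes — Jun 1, 2016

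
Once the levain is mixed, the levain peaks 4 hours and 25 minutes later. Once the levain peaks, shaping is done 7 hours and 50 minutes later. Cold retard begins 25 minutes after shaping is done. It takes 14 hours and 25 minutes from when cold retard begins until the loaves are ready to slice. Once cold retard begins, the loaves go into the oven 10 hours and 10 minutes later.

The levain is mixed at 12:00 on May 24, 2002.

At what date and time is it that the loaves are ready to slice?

The levain is mixed: 12:00 May 24, 2002.
The levain peaks: 12:00 May 24, 2002 + 4h25m = 16:25 May 24, 2002.
Shaping is done: 16:25 May 24, 2002 + 7h50m = 00:15 May 25, 2002.
Cold retard begins: 00:15 May 25, 2002 + 25m = 00:40 May 25, 2002.
The loaves are ready to slice: 00:40 May 25, 2002 + 14h25m = 15:05 May 25, 2002.

15:05 on May 25, 2002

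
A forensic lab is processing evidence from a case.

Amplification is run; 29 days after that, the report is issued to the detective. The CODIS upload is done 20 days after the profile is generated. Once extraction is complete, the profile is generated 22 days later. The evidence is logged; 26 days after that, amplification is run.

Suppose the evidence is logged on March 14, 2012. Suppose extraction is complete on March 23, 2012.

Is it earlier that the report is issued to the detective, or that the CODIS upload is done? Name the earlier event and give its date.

The CODIS upload is done — May 4, 2012

The evidence is logged: Mar 14, 2012.
Amplification is run: Mar 14, 2012 + 26 days = Apr 9, 2012.
The report is issued to the detective: Apr 9, 2012 + 29 days = May 8, 2012.
Extraction is complete: Mar 23, 2012.
The profile is generated: Mar 23, 2012 + 22 days = Apr 14, 2012.
The CODIS upload is done: Apr 14, 2012 + 20 days = May 4, 2012.
Comparing: the report is issued to the detective on May 8, 2012 vs the CODIS upload is done on May 4, 2012. Earlier: the CODIS upload is done.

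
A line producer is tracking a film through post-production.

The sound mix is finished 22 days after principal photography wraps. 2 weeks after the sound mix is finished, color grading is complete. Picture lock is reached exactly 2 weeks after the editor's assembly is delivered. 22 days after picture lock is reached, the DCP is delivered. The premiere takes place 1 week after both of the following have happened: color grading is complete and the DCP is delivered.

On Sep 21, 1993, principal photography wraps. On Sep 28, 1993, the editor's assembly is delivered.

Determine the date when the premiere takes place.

Principal photography wraps: Sep 21, 1993.
The sound mix is finished: Sep 21, 1993 + 22 days = Oct 13, 1993.
Color grading is complete: Oct 13, 1993 + 2 weeks = Oct 27, 1993.
The editor's assembly is delivered: Sep 28, 1993.
Picture lock is reached: Sep 28, 1993 + 2 weeks = Oct 12, 1993.
The DCP is delivered: Oct 12, 1993 + 22 days = Nov 3, 1993.
Both prerequisites met — color grading is complete (Oct 27, 1993), the DCP is delivered (Nov 3, 1993); the later is Nov 3, 1993.
The premiere takes place: Nov 3, 1993 + 1 week = Nov 10, 1993.

Nov 10, 1993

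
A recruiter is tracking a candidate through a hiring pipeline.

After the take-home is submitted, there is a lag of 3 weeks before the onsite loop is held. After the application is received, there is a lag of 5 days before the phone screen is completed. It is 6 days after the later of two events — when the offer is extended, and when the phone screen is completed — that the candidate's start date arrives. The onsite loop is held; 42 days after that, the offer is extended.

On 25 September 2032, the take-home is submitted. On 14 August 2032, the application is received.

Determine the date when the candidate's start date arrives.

The take-home is submitted: Sep 25, 2032.
The onsite loop is held: Sep 25, 2032 + 3 weeks = Oct 16, 2032.
The offer is extended: Oct 16, 2032 + 42 days = Nov 27, 2032.
The application is received: Aug 14, 2032.
The phone screen is completed: Aug 14, 2032 + 5 days = Aug 19, 2032.
Both prerequisites met — the offer is extended (Nov 27, 2032), the phone screen is completed (Aug 19, 2032); the later is Nov 27, 2032.
The candidate's start date arrives: Nov 27, 2032 + 6 days = Dec 3, 2032.

3 December 2032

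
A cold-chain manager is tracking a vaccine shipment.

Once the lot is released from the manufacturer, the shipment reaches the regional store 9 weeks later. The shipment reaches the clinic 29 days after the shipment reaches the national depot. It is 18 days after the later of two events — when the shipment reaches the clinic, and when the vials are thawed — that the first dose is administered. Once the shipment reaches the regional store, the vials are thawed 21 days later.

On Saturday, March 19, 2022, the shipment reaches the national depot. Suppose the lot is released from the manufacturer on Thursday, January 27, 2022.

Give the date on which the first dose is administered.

Monday, May 9, 2022

The shipment reaches the national depot: Mar 19, 2022.
The shipment reaches the clinic: Mar 19, 2022 + 29 days = Apr 17, 2022.
The lot is released from the manufacturer: Jan 27, 2022.
The shipment reaches the regional store: Jan 27, 2022 + 9 weeks = Mar 31, 2022.
The vials are thawed: Mar 31, 2022 + 21 days = Apr 21, 2022.
Both prerequisites met — the shipment reaches the clinic (Apr 17, 2022), the vials are thawed (Apr 21, 2022); the later is Apr 21, 2022.
The first dose is administered: Apr 21, 2022 + 18 days = May 9, 2022.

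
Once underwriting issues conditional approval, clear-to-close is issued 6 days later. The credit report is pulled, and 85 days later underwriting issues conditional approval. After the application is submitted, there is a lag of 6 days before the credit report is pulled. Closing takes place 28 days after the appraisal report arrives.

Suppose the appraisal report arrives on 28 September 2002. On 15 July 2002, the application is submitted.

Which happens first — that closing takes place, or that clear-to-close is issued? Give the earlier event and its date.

Clear-to-close is issued — 20 October 2002

The appraisal report arrives: Sep 28, 2002.
Closing takes place: Sep 28, 2002 + 28 days = Oct 26, 2002.
The application is submitted: Jul 15, 2002.
The credit report is pulled: Jul 15, 2002 + 6 days = Jul 21, 2002.
Underwriting issues conditional approval: Jul 21, 2002 + 85 days = Oct 14, 2002.
Clear-to-close is issued: Oct 14, 2002 + 6 days = Oct 20, 2002.
Comparing: closing takes place on Oct 26, 2002 vs clear-to-close is issued on Oct 20, 2002. Earlier: clear-to-close is issued.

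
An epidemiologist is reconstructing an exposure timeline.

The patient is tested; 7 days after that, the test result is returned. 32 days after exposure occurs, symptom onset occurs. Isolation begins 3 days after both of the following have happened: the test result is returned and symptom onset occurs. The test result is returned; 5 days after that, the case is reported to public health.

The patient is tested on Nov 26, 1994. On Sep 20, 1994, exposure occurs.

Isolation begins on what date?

The patient is tested: Nov 26, 1994.
The test result is returned: Nov 26, 1994 + 7 days = Dec 3, 1994.
Exposure occurs: Sep 20, 1994.
Symptom onset occurs: Sep 20, 1994 + 32 days = Oct 22, 1994.
Both prerequisites met — the test result is returned (Dec 3, 1994), symptom onset occurs (Oct 22, 1994); the later is Dec 3, 1994.
Isolation begins: Dec 3, 1994 + 3 days = Dec 6, 1994.

Dec 6, 1994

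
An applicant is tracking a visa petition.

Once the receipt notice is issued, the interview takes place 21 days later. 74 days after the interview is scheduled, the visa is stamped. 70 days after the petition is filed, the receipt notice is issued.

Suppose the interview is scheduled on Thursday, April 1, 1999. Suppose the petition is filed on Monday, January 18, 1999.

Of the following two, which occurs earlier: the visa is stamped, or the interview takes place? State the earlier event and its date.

The interview is scheduled: Apr 1, 1999.
The visa is stamped: Apr 1, 1999 + 74 days = Jun 14, 1999.
The petition is filed: Jan 18, 1999.
The receipt notice is issued: Jan 18, 1999 + 70 days = Mar 29, 1999.
The interview takes place: Mar 29, 1999 + 21 days = Apr 19, 1999.
Comparing: the visa is stamped on Jun 14, 1999 vs the interview takes place on Apr 19, 1999. Earlier: the interview takes place.

The interview takes place — Monday, April 19, 1999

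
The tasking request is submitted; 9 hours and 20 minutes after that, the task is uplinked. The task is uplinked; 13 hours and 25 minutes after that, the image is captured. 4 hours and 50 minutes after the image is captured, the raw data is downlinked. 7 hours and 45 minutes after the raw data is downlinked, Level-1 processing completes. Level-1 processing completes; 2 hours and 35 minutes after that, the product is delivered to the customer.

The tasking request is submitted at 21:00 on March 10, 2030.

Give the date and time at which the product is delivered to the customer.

The tasking request is submitted: 21:00 Mar 10, 2030.
The task is uplinked: 21:00 Mar 10, 2030 + 9h20m = 06:20 Mar 11, 2030.
The image is captured: 06:20 Mar 11, 2030 + 13h25m = 19:45 Mar 11, 2030.
The raw data is downlinked: 19:45 Mar 11, 2030 + 4h50m = 00:35 Mar 12, 2030.
Level-1 processing completes: 00:35 Mar 12, 2030 + 7h45m = 08:20 Mar 12, 2030.
The product is delivered to the customer: 08:20 Mar 12, 2030 + 2h35m = 10:55 Mar 12, 2030.

10:55 on March 12, 2030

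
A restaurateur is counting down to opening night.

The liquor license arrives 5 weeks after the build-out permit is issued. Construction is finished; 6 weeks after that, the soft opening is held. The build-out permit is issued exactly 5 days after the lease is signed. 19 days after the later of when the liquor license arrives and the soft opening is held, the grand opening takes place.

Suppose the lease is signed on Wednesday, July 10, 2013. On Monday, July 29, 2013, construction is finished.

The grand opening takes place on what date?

The lease is signed: Jul 10, 2013.
The build-out permit is issued: Jul 10, 2013 + 5 days = Jul 15, 2013.
The liquor license arrives: Jul 15, 2013 + 5 weeks = Aug 19, 2013.
Construction is finished: Jul 29, 2013.
The soft opening is held: Jul 29, 2013 + 6 weeks = Sep 9, 2013.
Both prerequisites met — the liquor license arrives (Aug 19, 2013), the soft opening is held (Sep 9, 2013); the later is Sep 9, 2013.
The grand opening takes place: Sep 9, 2013 + 19 days = Sep 28, 2013.

Saturday, September 28, 2013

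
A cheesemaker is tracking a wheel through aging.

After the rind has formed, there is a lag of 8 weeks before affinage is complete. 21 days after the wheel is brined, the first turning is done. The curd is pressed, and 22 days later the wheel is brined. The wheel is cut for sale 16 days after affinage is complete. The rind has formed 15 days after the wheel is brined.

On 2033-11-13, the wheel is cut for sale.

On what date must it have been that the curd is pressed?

The wheel is cut for sale: Nov 13, 2033.
Affinage is complete: Nov 13, 2033 − 16 days = Oct 28, 2033.
The rind has formed: Oct 28, 2033 − 8 weeks = Sep 2, 2033.
The wheel is brined: Sep 2, 2033 − 15 days = Aug 18, 2033.
The curd is pressed: Aug 18, 2033 − 22 days = Jul 27, 2033.

2033-07-27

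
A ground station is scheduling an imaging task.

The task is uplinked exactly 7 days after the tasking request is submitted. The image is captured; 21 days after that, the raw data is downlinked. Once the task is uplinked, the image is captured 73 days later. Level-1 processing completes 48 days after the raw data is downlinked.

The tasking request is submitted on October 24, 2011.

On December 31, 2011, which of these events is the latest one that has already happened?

The tasking request is submitted: Oct 24, 2011.
The task is uplinked: Oct 24, 2011 + 7 days = Oct 31, 2011.
The image is captured: Oct 31, 2011 + 73 days = Jan 12, 2012.
The raw data is downlinked: Jan 12, 2012 + 21 days = Feb 2, 2012.
Level-1 processing completes: Feb 2, 2012 + 48 days = Mar 21, 2012.
Dec 31, 2011 falls between when the task is uplinked (Oct 31, 2011) and when the image is captured (Jan 12, 2012).

The task is uplinked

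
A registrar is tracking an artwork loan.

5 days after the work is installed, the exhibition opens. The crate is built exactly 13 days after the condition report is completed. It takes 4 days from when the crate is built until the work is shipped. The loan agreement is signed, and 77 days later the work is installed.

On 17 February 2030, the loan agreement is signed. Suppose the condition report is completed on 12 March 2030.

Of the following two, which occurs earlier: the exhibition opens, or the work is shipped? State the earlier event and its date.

The loan agreement is signed: Feb 17, 2030.
The work is installed: Feb 17, 2030 + 77 days = May 5, 2030.
The exhibition opens: May 5, 2030 + 5 days = May 10, 2030.
The condition report is completed: Mar 12, 2030.
The crate is built: Mar 12, 2030 + 13 days = Mar 25, 2030.
The work is shipped: Mar 25, 2030 + 4 days = Mar 29, 2030.
Comparing: the exhibition opens on May 10, 2030 vs the work is shipped on Mar 29, 2030. Earlier: the work is shipped.

The work is shipped — 29 March 2030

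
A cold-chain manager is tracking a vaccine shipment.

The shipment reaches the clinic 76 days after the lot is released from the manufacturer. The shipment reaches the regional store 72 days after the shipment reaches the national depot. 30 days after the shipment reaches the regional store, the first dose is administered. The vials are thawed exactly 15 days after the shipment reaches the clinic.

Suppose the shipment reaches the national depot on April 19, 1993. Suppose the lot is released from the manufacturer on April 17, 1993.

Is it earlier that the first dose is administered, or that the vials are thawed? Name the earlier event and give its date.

The shipment reaches the national depot: Apr 19, 1993.
The shipment reaches the regional store: Apr 19, 1993 + 72 days = Jun 30, 1993.
The first dose is administered: Jun 30, 1993 + 30 days = Jul 30, 1993.
The lot is released from the manufacturer: Apr 17, 1993.
The shipment reaches the clinic: Apr 17, 1993 + 76 days = Jul 2, 1993.
The vials are thawed: Jul 2, 1993 + 15 days = Jul 17, 1993.
Comparing: the first dose is administered on Jul 30, 1993 vs the vials are thawed on Jul 17, 1993. Earlier: the vials are thawed.

The vials are thawed — July 17, 1993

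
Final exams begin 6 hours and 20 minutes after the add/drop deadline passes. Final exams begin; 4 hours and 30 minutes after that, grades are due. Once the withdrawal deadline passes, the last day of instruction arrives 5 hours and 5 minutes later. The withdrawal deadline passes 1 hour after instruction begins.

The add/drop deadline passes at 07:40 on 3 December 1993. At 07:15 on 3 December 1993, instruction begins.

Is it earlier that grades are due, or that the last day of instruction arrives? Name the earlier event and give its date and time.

The last day of instruction arrives — 13:20 on 3 December 1993

The add/drop deadline passes: 07:40 Dec 3, 1993.
Final exams begin: 07:40 Dec 3, 1993 + 6h20m = 14:00 Dec 3, 1993.
Grades are due: 14:00 Dec 3, 1993 + 4h30m = 18:30 Dec 3, 1993.
Instruction begins: 07:15 Dec 3, 1993.
The withdrawal deadline passes: 07:15 Dec 3, 1993 + 1h = 08:15 Dec 3, 1993.
The last day of instruction arrives: 08:15 Dec 3, 1993 + 5h05m = 13:20 Dec 3, 1993.
Comparing: grades are due at 18:30 Dec 3, 1993 vs the last day of instruction arrives at 13:20 Dec 3, 1993. Earlier: the last day of instruction arrives.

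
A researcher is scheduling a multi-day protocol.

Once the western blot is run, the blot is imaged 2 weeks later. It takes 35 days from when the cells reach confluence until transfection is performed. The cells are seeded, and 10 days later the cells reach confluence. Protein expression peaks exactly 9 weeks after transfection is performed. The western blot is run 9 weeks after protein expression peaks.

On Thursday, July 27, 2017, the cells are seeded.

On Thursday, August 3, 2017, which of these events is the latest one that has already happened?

The cells are seeded: Jul 27, 2017.
The cells reach confluence: Jul 27, 2017 + 10 days = Aug 6, 2017.
Transfection is performed: Aug 6, 2017 + 35 days = Sep 10, 2017.
Protein expression peaks: Sep 10, 2017 + 9 weeks = Nov 12, 2017.
The western blot is run: Nov 12, 2017 + 9 weeks = Jan 14, 2018.
The blot is imaged: Jan 14, 2018 + 2 weeks = Jan 28, 2018.
Aug 3, 2017 falls between when the cells are seeded (Jul 27, 2017) and when the cells reach confluence (Aug 6, 2017).

The cells are seeded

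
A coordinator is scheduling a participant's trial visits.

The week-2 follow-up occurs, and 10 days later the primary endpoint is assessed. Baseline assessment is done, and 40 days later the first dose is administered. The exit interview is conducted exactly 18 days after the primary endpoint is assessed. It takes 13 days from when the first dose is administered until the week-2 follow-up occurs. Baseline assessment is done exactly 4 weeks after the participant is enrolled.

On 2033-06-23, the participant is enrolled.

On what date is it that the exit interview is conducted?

2033-10-10

The participant is enrolled: Jun 23, 2033.
Baseline assessment is done: Jun 23, 2033 + 4 weeks = Jul 21, 2033.
The first dose is administered: Jul 21, 2033 + 40 days = Aug 30, 2033.
The week-2 follow-up occurs: Aug 30, 2033 + 13 days = Sep 12, 2033.
The primary endpoint is assessed: Sep 12, 2033 + 10 days = Sep 22, 2033.
The exit interview is conducted: Sep 22, 2033 + 18 days = Oct 10, 2033.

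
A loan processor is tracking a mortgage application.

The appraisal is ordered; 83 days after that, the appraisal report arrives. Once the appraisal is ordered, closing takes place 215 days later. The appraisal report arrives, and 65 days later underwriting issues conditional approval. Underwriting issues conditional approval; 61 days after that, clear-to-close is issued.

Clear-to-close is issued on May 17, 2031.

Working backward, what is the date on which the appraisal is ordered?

Oct 20, 2030

Clear-to-close is issued: May 17, 2031.
Underwriting issues conditional approval: May 17, 2031 − 61 days = Mar 17, 2031.
The appraisal report arrives: Mar 17, 2031 − 65 days = Jan 11, 2031.
The appraisal is ordered: Jan 11, 2031 − 83 days = Oct 20, 2030.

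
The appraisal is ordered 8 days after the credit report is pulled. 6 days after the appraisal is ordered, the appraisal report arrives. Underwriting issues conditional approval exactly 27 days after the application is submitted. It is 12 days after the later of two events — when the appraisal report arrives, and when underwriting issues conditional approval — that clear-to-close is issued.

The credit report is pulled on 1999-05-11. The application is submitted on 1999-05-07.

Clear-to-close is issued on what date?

The credit report is pulled: May 11, 1999.
The appraisal is ordered: May 11, 1999 + 8 days = May 19, 1999.
The appraisal report arrives: May 19, 1999 + 6 days = May 25, 1999.
The application is submitted: May 7, 1999.
Underwriting issues conditional approval: May 7, 1999 + 27 days = Jun 3, 1999.
Both prerequisites met — the appraisal report arrives (May 25, 1999), underwriting issues conditional approval (Jun 3, 1999); the later is Jun 3, 1999.
Clear-to-close is issued: Jun 3, 1999 + 12 days = Jun 15, 1999.

1999-06-15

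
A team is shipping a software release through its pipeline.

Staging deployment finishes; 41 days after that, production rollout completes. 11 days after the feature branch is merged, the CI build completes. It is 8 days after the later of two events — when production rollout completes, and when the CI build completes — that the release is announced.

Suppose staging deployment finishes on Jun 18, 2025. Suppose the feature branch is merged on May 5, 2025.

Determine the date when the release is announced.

Staging deployment finishes: Jun 18, 2025.
Production rollout completes: Jun 18, 2025 + 41 days = Jul 29, 2025.
The feature branch is merged: May 5, 2025.
The CI build completes: May 5, 2025 + 11 days = May 16, 2025.
Both prerequisites met — production rollout completes (Jul 29, 2025), the CI build completes (May 16, 2025); the later is Jul 29, 2025.
The release is announced: Jul 29, 2025 + 8 days = Aug 6, 2025.

Aug 6, 2025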